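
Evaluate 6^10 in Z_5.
6 ≡ 1 (mod 5). 10 = 8 + 2 (binary 1010). Repeated squaring mod 5: 1^1 ≡ 1; 1^2 ≡ 1² = 1 ≡ 1; 1^4 ≡ 1² = 1 ≡ 1; 1^8 ≡ 1² = 1 ≡ 1. Multiply: 6^10 ≡ 1^8 × 1^2 ≡ 1 × 1 (mod 5): 1 × 1 = 1 ≡ 1. So 6^10 ≡ 1 (mod 5).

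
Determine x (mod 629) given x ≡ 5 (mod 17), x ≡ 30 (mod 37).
141

Using the Chinese Remainder Theorem:
M = product of moduli = 629
For equation 1: M_1 = 37, 37 ≡ 3 (mod 17), inverse of 37 mod 17 is 6 (check: 3 × 6 = 18 ≡ 1 (mod 17))
For equation 2: M_2 = 17, 17 ≡ 17 (mod 37), inverse of 17 mod 37 is 24 (check: 17 × 24 = 408 ≡ 1 (mod 37))
Combine: x ≡ Σ r_i×M_i×(M_i⁻¹ mod m_i) = 5×37×6 + 30×17×24 = 1110 + 12240 = 13350
13350 mod 629 = 141
x ≡ 141 (mod 629)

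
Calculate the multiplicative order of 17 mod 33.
Powers of 17 mod 33: 17^1≡17, 17^2≡25, 17^3≡29, 17^4≡31, 17^5≡32, 17^6≡16, 17^7≡8, 17^8≡4, 17^9≡2, 17^10≡1. Order = 10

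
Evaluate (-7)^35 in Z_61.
Using repeated squaring. (-7) ≡ 54 (mod 61). 35 = 32 + 2 + 1 (binary 100011). Repeated squaring mod 61: 54^1 ≡ 54; 54^2 ≡ 54² = 2916 ≡ 49; 54^4 ≡ 49² = 2401 ≡ 22; 54^8 ≡ 22² = 484 ≡ 57; 54^16 ≡ 57² = 3249 ≡ 16; 54^32 ≡ 16² = 256 ≡ 12. Multiply: (-7)^35 ≡ 54^32 × 54^2 × 54^1 ≡ 12 × 49 × 54 (mod 61): 12 × 49 = 588 ≡ 39; 39 × 54 = 2106 ≡ 32. So (-7)^35 ≡ 32 (mod 61).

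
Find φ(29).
28

Prime factorization: 29 = 29
Using the formula φ(n) = n × Π(1 - 1/p) for each prime factor p:
φ(29) = 29 × (1 - 1/29)
φ(29) = 28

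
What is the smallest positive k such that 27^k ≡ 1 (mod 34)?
Powers of 27 mod 34: 27^1≡27, 27^2≡15, 27^3≡31, 27^4≡21, 27^5≡23, 27^6≡9, 27^7≡5, 27^8≡33, 27^9≡7, 27^10≡19, 27^11≡3, 27^12≡13, 27^13≡11, 27^14≡25, 27^15≡29, 27^16≡1. Order = 16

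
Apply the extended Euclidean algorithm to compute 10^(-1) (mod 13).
Extended GCD: 10(4) + 13(-3) = 1. So 10^(-1) ≡ 4 ≡ 4 (mod 13). Verify: 10 × 4 = 40 ≡ 1 (mod 13)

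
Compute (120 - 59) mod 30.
1

(120 - 59) = 61
61 mod 30 = 1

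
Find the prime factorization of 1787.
1787

Divide by primes starting from smallest:
1787 ÷ 1787 = 1

1787 = 1787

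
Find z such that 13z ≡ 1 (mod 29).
13^(-1) ≡ 9 (mod 29). Verification: 13 × 9 = 117 ≡ 1 (mod 29)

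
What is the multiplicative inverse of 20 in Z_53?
8

Using Extended Euclidean Algorithm:
gcd(20, 53) = 1
Bezout coefficients: 20 × 8 + 53 × -3 = 1
So 20 × 8 ≡ 1 (mod 53)
The inverse is 8 mod 53 = 8
Verification: 20 × 8 = 160 = 3 × 53 + 1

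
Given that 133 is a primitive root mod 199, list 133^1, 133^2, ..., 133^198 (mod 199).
g^1, g^2, ..., g^{198} mod 199: {133, 177, 59, 86, 95, 98, 99, 33, 11, 70, 156, 52, 150, 50, 83, 94, 164, 121, 173, 124, 174, 58, 152, 117, 39, 13, 137, 112, 170, 123, 41, 80, 93, 31, 143, 114, 38, 79, 159, 53, 84, 28, 142, 180, 60, 20, 73, 157, 185, 128, 109, 169, 189, 63, 21, 7, 135, 45, 15, 5, 68, 89, 96, 32, 77, 92, 97, 165, 55, 151, 183, 61, 153, 51, 17, 72, 24, 8, 69, 23, 74, 91, 163, 187, 195, 65, 88, 162, 54, 18, 6, 2, 67, 155, 118, 172, 190, 196, 198, 66, 22, 140, 113, 104, 101, 100, 166, 188, 129, 43, 147, 49, 149, 116, 105, 35, 78, 26, 75, 25, 141, 47, 82, 160, 186, 62, 87, 29, 76, 158, 119, 106, 168, 56, 85, 161, 120, 40, 146, 115, 171, 57, 19, 139, 179, 126, 42, 14, 71, 90, 30, 10, 136, 178, 192, 64, 154, 184, 194, 131, 110, 103, 167, 122, 107, 102, 34, 144, 48, 16, 138, 46, 148, 182, 127, 175, 191, 130, 176, 125, 108, 36, 12, 4, 134, 111, 37, 145, 181, 193, 197, 132, 44, 81, 27, 9, 3, 1}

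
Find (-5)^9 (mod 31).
(-5) ≡ 26 (mod 31). 9 = 8 + 1 (binary 1001). Repeated squaring mod 31: 26^1 ≡ 26; 26^2 ≡ 26² = 676 ≡ 25; 26^4 ≡ 25² = 625 ≡ 5; 26^8 ≡ 5² = 25 ≡ 25. Multiply: (-5)^9 ≡ 26^8 × 26^1 ≡ 25 × 26 (mod 31): 25 × 26 = 650 ≡ 30. So (-5)^9 ≡ 30 (mod 31).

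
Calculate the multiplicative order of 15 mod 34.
Powers of 15 mod 34: 15^1≡15, 15^2≡21, 15^3≡9, 15^4≡33, 15^5≡19, 15^6≡13, 15^7≡25, 15^8≡1. Order = 8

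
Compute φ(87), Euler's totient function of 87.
56

Prime factorization: 87 = 3 × 29
Using the formula φ(n) = n × Π(1 - 1/p) for each prime factor p:
φ(87) = 87 × (1 - 1/3) × (1 - 1/29)
φ(87) = 56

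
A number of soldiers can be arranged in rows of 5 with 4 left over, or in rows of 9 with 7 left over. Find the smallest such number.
M = 5 × 9 = 45. M₁ = 9, y₁ ≡ 4 (mod 5). M₂ = 5, y₂ ≡ 2 (mod 9). k = 4×9×4 + 7×5×2 ≡ 34 (mod 45). The smallest positive such number is 34.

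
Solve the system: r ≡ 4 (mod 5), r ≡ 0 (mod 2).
M = 5 × 2 = 10. M₁ = 2, y₁ ≡ 3 (mod 5). M₂ = 5, y₂ ≡ 1 (mod 2). r = 4×2×3 + 0×5×1 ≡ 4 (mod 10)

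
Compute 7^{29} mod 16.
7

Using successive squaring:
Binary expansion of 29: 11101
Powers of 7 mod 16 (each is the square of the previous):
  7^1 ≡ 7 (mod 16)
  7^2 ≡ 7² = 49 ≡ 1 (mod 16)
  7^4 ≡ 1² = 1 ≡ 1 (mod 16)
  7^8 ≡ 1² = 1 ≡ 1 (mod 16)
  7^16 ≡ 1² = 1 ≡ 1 (mod 16)
29 = 16 + 8 + 4 + 1, so 7^29 = 7^16 × 7^8 × 7^4 × 7^1 ≡ 1 × 1 × 1 × 7 (mod 16)
Multiplying step by step:
  1 × 1 = 1 ≡ 1 (mod 16)
  1 × 1 = 1 ≡ 1 (mod 16)
  1 × 7 = 7 ≡ 7 (mod 16)
Result: 7^29 ≡ 7 (mod 16)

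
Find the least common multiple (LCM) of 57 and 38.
114

First find GCD(57, 38) using the Euclidean algorithm:
57 = 1 × 38 + 19
38 = 2 × 19 + 0
GCD(57, 38) = 19

LCM formula: LCM(a, b) = (a × b) / GCD(a, b)
LCM(57, 38) = (57 × 38) / 19
LCM(57, 38) = 2166 / 19
LCM(57, 38) = 114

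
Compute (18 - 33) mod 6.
3

(18 - 33) = -15
-15 mod 6 = 3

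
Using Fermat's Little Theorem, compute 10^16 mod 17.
By Fermat's Little Theorem, 10^{16} ≡ 1 (mod 17) since 17 is prime and gcd(10, 17) = 1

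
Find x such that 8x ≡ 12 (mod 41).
22

Since gcd(8, 41) = 1 divides 12, a solution exists.
Multiply both sides by the inverse of 8 mod 41:
  8^(-1) mod 41 = 36
  x ≡ 36 × 12 ≡ 432 ≡ 22 (mod 41)
Verification: 8 × 22 = 176 = 4 × 41 + 12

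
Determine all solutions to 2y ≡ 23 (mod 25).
24

Since gcd(2, 25) = 1 divides 23, a solution exists.
Multiply both sides by the inverse of 2 mod 25:
  2^(-1) mod 25 = 13
  x ≡ 13 × 23 ≡ 299 ≡ 24 (mod 25)
Verification: 2 × 24 = 48 = 1 × 25 + 23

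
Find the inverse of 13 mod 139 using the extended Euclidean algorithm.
Extended GCD: 13(-32) + 139(3) = 1. So 13^(-1) ≡ 107 ≡ 107 (mod 139). Verify: 13 × 107 = 1391 ≡ 1 (mod 139)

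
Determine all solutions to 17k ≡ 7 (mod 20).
11

Since gcd(17, 20) = 1 divides 7, a solution exists.
Multiply both sides by the inverse of 17 mod 20:
  17^(-1) mod 20 = 13
  x ≡ 13 × 7 ≡ 91 ≡ 11 (mod 20)
Verification: 17 × 11 = 187 = 9 × 20 + 7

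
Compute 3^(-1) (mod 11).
4

Using Extended Euclidean Algorithm:
gcd(3, 11) = 1
Bezout coefficients: 3 × 4 + 11 × -1 = 1
So 3 × 4 ≡ 1 (mod 11)
The inverse is 4 mod 11 = 4
Verification: 3 × 4 = 12 = 1 × 11 + 1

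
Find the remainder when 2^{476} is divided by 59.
By Fermat: 2^{58} ≡ 1 (mod 59). 476 = 8×58 + 12. So 2^{476} ≡ 2^{12} ≡ 25 (mod 59)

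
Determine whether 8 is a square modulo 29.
By Euler's criterion: 8^{14} ≡ 28 (mod 29). Since this equals -1 (≡ 28), 8 is not a QR.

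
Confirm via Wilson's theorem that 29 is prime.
(28)! mod 29 = 28. Since this equals -1 (mod 29), Wilson confirms 29 is prime.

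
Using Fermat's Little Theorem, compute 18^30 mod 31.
By Fermat's Little Theorem, 18^{30} ≡ 1 (mod 31) since 31 is prime and gcd(18, 31) = 1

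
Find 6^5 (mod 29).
5 = 4 + 1 (binary 101). Repeated squaring mod 29: 6^1 ≡ 6; 6^2 ≡ 6² = 36 ≡ 7; 6^4 ≡ 7² = 49 ≡ 20. Multiply: 6^5 = 6^4 × 6^1 ≡ 20 × 6 (mod 29): 20 × 6 = 120 ≡ 4. So 6^5 ≡ 4 (mod 29).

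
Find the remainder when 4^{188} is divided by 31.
By Fermat: 4^{30} ≡ 1 (mod 31). 188 = 6×30 + 8. So 4^{188} ≡ 4^{8} ≡ 2 (mod 31)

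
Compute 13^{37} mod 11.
7

Using successive squaring:
Binary expansion of 37: 100101
Powers of 13 mod 11 (each is the square of the previous):
  13^1 ≡ 2 (mod 11)
  13^2 ≡ 2² = 4 ≡ 4 (mod 11)
  13^4 ≡ 4² = 16 ≡ 5 (mod 11)
  13^8 ≡ 5² = 25 ≡ 3 (mod 11)
  13^16 ≡ 3² = 9 ≡ 9 (mod 11)
  13^32 ≡ 9² = 81 ≡ 4 (mod 11)
37 = 32 + 4 + 1, so 13^37 = 13^32 × 13^4 × 13^1 ≡ 4 × 5 × 2 (mod 11)
Multiplying step by step:
  4 × 5 = 20 ≡ 9 (mod 11)
  9 × 2 = 18 ≡ 7 (mod 11)
Result: 13^37 ≡ 7 (mod 11)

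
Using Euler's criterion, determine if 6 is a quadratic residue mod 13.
By Euler's criterion: 6^{6} ≡ 12 (mod 13). Since this equals -1 (≡ 12), 6 is not a QR.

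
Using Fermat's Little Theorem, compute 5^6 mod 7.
By Fermat's Little Theorem, 5^{6} ≡ 1 (mod 7) since 7 is prime and gcd(5, 7) = 1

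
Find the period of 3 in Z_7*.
Powers of 3 mod 7: 3^1≡3, 3^2≡2, 3^3≡6, 3^4≡4, 3^5≡5, 3^6≡1. Order = 6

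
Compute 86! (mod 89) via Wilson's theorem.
(88)! = (86)! × (87) × (88) ≡ -1 (mod 89). So (86)! ≡ -1 × [(88)(87)]^(-1) ≡ 44 (mod 89)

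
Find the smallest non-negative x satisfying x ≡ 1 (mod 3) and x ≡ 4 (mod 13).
M = 3 × 13 = 39. M₁ = 13, y₁ ≡ 1 (mod 3). M₂ = 3, y₂ ≡ 9 (mod 13). x = 1×13×1 + 4×3×9 ≡ 4 (mod 39)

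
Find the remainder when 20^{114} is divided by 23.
By Fermat: 20^{22} ≡ 1 (mod 23). 114 = 5×22 + 4. So 20^{114} ≡ 20^{4} ≡ 12 (mod 23)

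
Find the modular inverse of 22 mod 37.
22^(-1) ≡ 32 (mod 37). Verification: 22 × 32 = 704 ≡ 1 (mod 37)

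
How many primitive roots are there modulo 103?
Number of primitive roots mod 103 = φ(102) = 32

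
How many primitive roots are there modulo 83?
40

The number of primitive roots modulo p is φ(p-1) = φ(82)
φ(82) = 40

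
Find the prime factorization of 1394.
2 × 17 × 41

Divide by primes starting from smallest:
1394 ÷ 2 = 697
697 ÷ 17 = 41
41 ÷ 41 = 1

1394 = 2 × 17 × 41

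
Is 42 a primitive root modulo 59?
Yes

To verify, check if 42^(58/q) ≢ 1 (mod 59) for each prime divisor q of 58
Divisors of 58 = 58: [1, 2, 29, 58]
  42^(58/2) = 42^29 ≡ 58 (mod 59)
  42^(58/29) = 42^2 ≡ 53 (mod 59)
Conclusion: 42 is a primitive root modulo 59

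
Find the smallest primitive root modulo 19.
p - 1 = 18 has prime divisors 2, 3. h is a primitive root mod 19 iff h^(18/q) ≢ 1 (mod 19) for each such q.
h = 2: 2^9 ≡ 18, 2^6 ≡ 7 (mod 19); none is 1, so 2 has order 18 and is a primitive root.
The smallest primitive root mod 19 is g = 2.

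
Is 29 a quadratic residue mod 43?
By Euler's criterion: 29^{21} ≡ 42 (mod 43). Since this equals -1 (≡ 42), 29 is not a QR.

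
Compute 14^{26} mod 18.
16

Using successive squaring:
Binary expansion of 26: 11010
Powers of 14 mod 18 (each is the square of the previous):
  14^1 ≡ 14 (mod 18)
  14^2 ≡ 14² = 196 ≡ 16 (mod 18)
  14^4 ≡ 16² = 256 ≡ 4 (mod 18)
  14^8 ≡ 4² = 16 ≡ 16 (mod 18)
  14^16 ≡ 16² = 256 ≡ 4 (mod 18)
26 = 16 + 8 + 2, so 14^26 = 14^16 × 14^8 × 14^2 ≡ 4 × 16 × 16 (mod 18)
Multiplying step by step:
  4 × 16 = 64 ≡ 10 (mod 18)
  10 × 16 = 160 ≡ 16 (mod 18)
Result: 14^26 ≡ 16 (mod 18)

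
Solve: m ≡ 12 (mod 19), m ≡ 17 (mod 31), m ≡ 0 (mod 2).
M = 19 × 31 × 2 = 1178. M₁ = 62, y₁ ≡ 4 (mod 19). M₂ = 38, y₂ ≡ 9 (mod 31). M₃ = 589, y₃ ≡ 1 (mod 2). m = 12×62×4 + 17×38×9 + 0×589×1 ≡ 544 (mod 1178)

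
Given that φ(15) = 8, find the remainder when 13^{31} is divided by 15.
By Euler: 13^{8} ≡ 1 (mod 15) since gcd(13, 15) = 1. 31 = 3×8 + 7. So 13^{31} ≡ 13^{7} ≡ 7 (mod 15)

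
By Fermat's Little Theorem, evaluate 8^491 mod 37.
By Fermat: 8^{36} ≡ 1 (mod 37). 491 ≡ 23 (mod 36). So 8^{491} ≡ 8^{23} ≡ 14 (mod 37)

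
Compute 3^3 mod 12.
3 = 2 + 1 (binary 11). Repeated squaring mod 12: 3^1 ≡ 3; 3^2 ≡ 3² = 9 ≡ 9. Multiply: 3^3 = 3^2 × 3^1 ≡ 9 × 3 (mod 12): 9 × 3 = 27 ≡ 3. So 3^3 ≡ 3 (mod 12).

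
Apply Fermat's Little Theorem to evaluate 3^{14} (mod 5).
4

By Fermat's Little Theorem, a^(p-1) ≡ 1 (mod p) for prime p and gcd(a, p) = 1
Here p = 5, so 3^4 ≡ 1 (mod 5)
We can reduce the exponent: 14 mod 4 = 2
So 3^14 ≡ 3^2 (mod 5)
Computing: 3^2 mod 5 = 4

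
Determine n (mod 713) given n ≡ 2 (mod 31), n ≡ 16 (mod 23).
591

Using the Chinese Remainder Theorem:
M = product of moduli = 713
For equation 1: M_1 = 23, 23 ≡ 23 (mod 31), inverse of 23 mod 31 is 27 (check: 23 × 27 = 621 ≡ 1 (mod 31))
For equation 2: M_2 = 31, 31 ≡ 8 (mod 23), inverse of 31 mod 23 is 3 (check: 8 × 3 = 24 ≡ 1 (mod 23))
Combine: n ≡ Σ r_i×M_i×(M_i⁻¹ mod m_i) = 2×23×27 + 16×31×3 = 1242 + 1488 = 2730
2730 mod 713 = 591
n ≡ 591 (mod 713)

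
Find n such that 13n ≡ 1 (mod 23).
13^(-1) ≡ 16 (mod 23). Verification: 13 × 16 = 208 ≡ 1 (mod 23)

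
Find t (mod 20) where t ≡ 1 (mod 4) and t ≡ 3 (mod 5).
M = 4 × 5 = 20. M₁ = 5, y₁ ≡ 1 (mod 4). M₂ = 4, y₂ ≡ 4 (mod 5). t = 1×5×1 + 3×4×4 ≡ 13 (mod 20)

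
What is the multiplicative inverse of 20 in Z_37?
20^(-1) ≡ 13 (mod 37). Verification: 20 × 13 = 260 ≡ 1 (mod 37)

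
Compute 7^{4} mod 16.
1

Using successive squaring:
Binary expansion of 4: 100
Powers of 7 mod 16 (each is the square of the previous):
  7^1 ≡ 7 (mod 16)
  7^2 ≡ 7² = 49 ≡ 1 (mod 16)
  7^4 ≡ 1² = 1 ≡ 1 (mod 16)
4 is a power of 2, so 7^4 is the last square: ≡ 1 (mod 16)
Result: 7^4 ≡ 1 (mod 16)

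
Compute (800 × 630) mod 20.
0

(800 × 630) = 504000
504000 mod 20 = 0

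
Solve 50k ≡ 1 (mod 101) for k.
50^(-1) ≡ 99 (mod 101). Verification: 50 × 99 = 4950 ≡ 1 (mod 101)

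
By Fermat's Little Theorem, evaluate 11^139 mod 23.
By Fermat: 11^{22} ≡ 1 (mod 23). 139 = 6×22 + 7. So 11^{139} ≡ 11^{7} ≡ 7 (mod 23)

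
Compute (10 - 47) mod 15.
8

(10 - 47) = -37
-37 mod 15 = 8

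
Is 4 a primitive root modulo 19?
No

To verify, check if 4^(18/q) ≢ 1 (mod 19) for each prime divisor q of 18
Divisors of 18 = 18: [1, 2, 3, 6, 9, 18]
  4^(18/2) = 4^9 ≡ 1 (mod 19)
  4^(18/3) = 4^6 ≡ 11 (mod 19)
Conclusion: 4 is not a primitive root modulo 19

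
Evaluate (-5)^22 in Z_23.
Using Fermat: (-5)^{22} ≡ 1 (mod 23). 22 ≡ 0 (mod 22). So (-5)^{22} ≡ (-5)^{0} ≡ 1 (mod 23)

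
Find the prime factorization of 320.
2^6 × 5

Divide by primes starting from smallest:
320 ÷ 2 = 160
160 ÷ 2 = 80
80 ÷ 2 = 40
40 ÷ 2 = 20
20 ÷ 2 = 10
10 ÷ 2 = 5
5 ÷ 5 = 1

320 = 2^6 × 5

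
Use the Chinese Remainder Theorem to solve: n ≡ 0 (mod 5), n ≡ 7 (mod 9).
M = 5 × 9 = 45. M₁ = 9, y₁ ≡ 4 (mod 5). M₂ = 5, y₂ ≡ 2 (mod 9). n = 0×9×4 + 7×5×2 ≡ 25 (mod 45)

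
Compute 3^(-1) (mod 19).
3^(-1) ≡ 13 (mod 19). Verification: 3 × 13 = 39 ≡ 1 (mod 19)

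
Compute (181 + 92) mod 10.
3

(181 + 92) = 273
273 mod 10 = 3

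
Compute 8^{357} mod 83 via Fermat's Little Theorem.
32

By Fermat's Little Theorem, a^(p-1) ≡ 1 (mod p) for prime p and gcd(a, p) = 1
Here p = 83, so 8^82 ≡ 1 (mod 83)
We can reduce the exponent: 357 mod 82 = 29
So 8^357 ≡ 8^29 (mod 83)
Computing: 8^29 mod 83 = 32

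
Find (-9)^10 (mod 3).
(-9) ≡ 0 (mod 3). 10 = 8 + 2 (binary 1010). Repeated squaring mod 3: 0^1 ≡ 0; 0^2 ≡ 0² = 0 ≡ 0; 0^4 ≡ 0² = 0 ≡ 0; 0^8 ≡ 0² = 0 ≡ 0. Multiply: (-9)^10 ≡ 0^8 × 0^2 ≡ 0 × 0 (mod 3): 0 × 0 = 0 ≡ 0. So (-9)^10 ≡ 0 (mod 3).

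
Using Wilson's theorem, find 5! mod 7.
(6)! = (5)! × (6) ≡ -1 (mod 7). So (5)! ≡ -1 × (6)^(-1) ≡ (-1)×(-1) = 1 (mod 7)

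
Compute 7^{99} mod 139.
125

Using successive squaring:
Binary expansion of 99: 1100011
Powers of 7 mod 139 (each is the square of the previous):
  7^1 ≡ 7 (mod 139)
  7^2 ≡ 7² = 49 ≡ 49 (mod 139)
  7^4 ≡ 49² = 2401 ≡ 38 (mod 139)
  7^8 ≡ 38² = 1444 ≡ 54 (mod 139)
  7^16 ≡ 54² = 2916 ≡ 136 (mod 139)
  7^32 ≡ 136² = 18496 ≡ 9 (mod 139)
  7^64 ≡ 9² = 81 ≡ 81 (mod 139)
99 = 64 + 32 + 2 + 1, so 7^99 = 7^64 × 7^32 × 7^2 × 7^1 ≡ 81 × 9 × 49 × 7 (mod 139)
Multiplying step by step:
  81 × 9 = 729 ≡ 34 (mod 139)
  34 × 49 = 1666 ≡ 137 (mod 139)
  137 × 7 = 959 ≡ 125 (mod 139)
Result: 7^99 ≡ 125 (mod 139)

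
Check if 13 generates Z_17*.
p - 1 = 16 has prime divisors 2. Check 13^(16/q) mod 17 for each: 13^(16/2) = 13^8 ≡ 1 (mod 17). Since 13^8 ≡ 1 (mod 17), the order of 13 divides 8 (in fact the order is 4) ≠ 16, so it is not a primitive root.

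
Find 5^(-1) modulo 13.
8

Using Extended Euclidean Algorithm:
gcd(5, 13) = 1
Bezout coefficients: 5 × -5 + 13 × 2 = 1
So 5 × -5 ≡ 1 (mod 13)
The inverse is -5 mod 13 = 8
Verification: 5 × 8 = 40 = 3 × 13 + 1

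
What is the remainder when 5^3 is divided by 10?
3 = 2 + 1 (binary 11). Repeated squaring mod 10: 5^1 ≡ 5; 5^2 ≡ 5² = 25 ≡ 5. Multiply: 5^3 = 5^2 × 5^1 ≡ 5 × 5 (mod 10): 5 × 5 = 25 ≡ 5. So 5^3 ≡ 5 (mod 10).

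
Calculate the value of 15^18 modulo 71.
Using repeated squaring. 18 = 16 + 2 (binary 10010). Repeated squaring mod 71: 15^1 ≡ 15; 15^2 ≡ 15² = 225 ≡ 12; 15^4 ≡ 12² = 144 ≡ 2; 15^8 ≡ 2² = 4 ≡ 4; 15^16 ≡ 4² = 16 ≡ 16. Multiply: 15^18 = 15^16 × 15^2 ≡ 16 × 12 (mod 71): 16 × 12 = 192 ≡ 50. So 15^18 ≡ 50 (mod 71).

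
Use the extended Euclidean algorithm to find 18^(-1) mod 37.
Extended GCD: 18(-2) + 37(1) = 1. So 18^(-1) ≡ 35 ≡ 35 (mod 37). Verify: 18 × 35 = 630 ≡ 1 (mod 37)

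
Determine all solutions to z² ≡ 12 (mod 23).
The square roots of 12 mod 23 are 9 and 14. Verify: 9² = 81 ≡ 12 (mod 23)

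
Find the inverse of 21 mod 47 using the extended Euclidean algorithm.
Extended GCD: 21(9) + 47(-4) = 1. So 21^(-1) ≡ 9 ≡ 9 (mod 47). Verify: 21 × 9 = 189 ≡ 1 (mod 47)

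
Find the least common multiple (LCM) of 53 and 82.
4346

First find GCD(53, 82) using the Euclidean algorithm:
53 = 0 × 82 + 53
82 = 1 × 53 + 29
53 = 1 × 29 + 24
29 = 1 × 24 + 5
24 = 4 × 5 + 4
5 = 1 × 4 + 1
4 = 4 × 1 + 0
GCD(53, 82) = 1

LCM formula: LCM(a, b) = (a × b) / GCD(a, b)
LCM(53, 82) = (53 × 82) / 1
LCM(53, 82) = 4346 / 1
LCM(53, 82) = 4346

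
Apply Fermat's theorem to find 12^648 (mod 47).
By Fermat: 12^{46} ≡ 1 (mod 47). 648 ≡ 4 (mod 46). So 12^{648} ≡ 12^{4} ≡ 9 (mod 47)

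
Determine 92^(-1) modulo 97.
92^(-1) ≡ 58 (mod 97). Verification: 92 × 58 = 5336 ≡ 1 (mod 97)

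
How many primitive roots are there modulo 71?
24

The number of primitive roots modulo p is φ(p-1) = φ(70)
φ(70) = 24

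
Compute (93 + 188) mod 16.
9

(93 + 188) = 281
281 mod 16 = 9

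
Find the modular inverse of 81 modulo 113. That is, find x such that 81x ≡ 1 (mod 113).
60

Using Extended Euclidean Algorithm:
gcd(81, 113) = 1
Bezout coefficients: 81 × -53 + 113 × 38 = 1
So 81 × -53 ≡ 1 (mod 113)
The inverse is -53 mod 113 = 60
Verification: 81 × 60 = 4860 = 43 × 113 + 1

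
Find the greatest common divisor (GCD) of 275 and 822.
1

Using the Euclidean algorithm:
275 = 0 × 822 + 275
822 = 2 × 275 + 272
275 = 1 × 272 + 3
272 = 90 × 3 + 2
3 = 1 × 2 + 1
2 = 2 × 1 + 0

GCD(275, 822) = 1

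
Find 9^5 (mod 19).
5 = 4 + 1 (binary 101). Repeated squaring mod 19: 9^1 ≡ 9; 9^2 ≡ 9² = 81 ≡ 5; 9^4 ≡ 5² = 25 ≡ 6. Multiply: 9^5 = 9^4 × 9^1 ≡ 6 × 9 (mod 19): 6 × 9 = 54 ≡ 16. So 9^5 ≡ 16 (mod 19).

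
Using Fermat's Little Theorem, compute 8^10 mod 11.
By Fermat's Little Theorem, 8^{10} ≡ 1 (mod 11) since 11 is prime and gcd(8, 11) = 1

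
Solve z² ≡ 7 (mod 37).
The square roots of 7 mod 37 are 9 and 28. Verify: 9² = 81 ≡ 7 (mod 37)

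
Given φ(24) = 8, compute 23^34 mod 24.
By Euler: 23^{8} ≡ 1 (mod 24) since gcd(23, 24) = 1. 34 = 4×8 + 2. So 23^{34} ≡ 23^{2} ≡ 1 (mod 24)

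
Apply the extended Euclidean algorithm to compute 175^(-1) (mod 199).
Extended GCD: 175(58) + 199(-51) = 1. So 175^(-1) ≡ 58 ≡ 58 (mod 199). Verify: 175 × 58 = 10150 ≡ 1 (mod 199)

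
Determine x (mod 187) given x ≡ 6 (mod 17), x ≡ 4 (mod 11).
125

Using the Chinese Remainder Theorem:
M = product of moduli = 187
For equation 1: M_1 = 11, 11 ≡ 11 (mod 17), inverse of 11 mod 17 is 14 (check: 11 × 14 = 154 ≡ 1 (mod 17))
For equation 2: M_2 = 17, 17 ≡ 6 (mod 11), inverse of 17 mod 11 is 2 (check: 6 × 2 = 12 ≡ 1 (mod 11))
Combine: x ≡ Σ r_i×M_i×(M_i⁻¹ mod m_i) = 6×11×14 + 4×17×2 = 924 + 136 = 1060
1060 mod 187 = 125
x ≡ 125 (mod 187)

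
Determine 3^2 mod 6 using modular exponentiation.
2 = 2 (binary 10). Repeated squaring mod 6: 3^1 ≡ 3; 3^2 ≡ 3² = 9 ≡ 3. So 3^2 ≡ 3 (mod 6).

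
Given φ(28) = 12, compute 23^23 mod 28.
By Euler: 23^{12} ≡ 1 (mod 28) since gcd(23, 28) = 1. 23 = 1×12 + 11. So 23^{23} ≡ 23^{11} ≡ 11 (mod 28)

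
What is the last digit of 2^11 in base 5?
Using Fermat: 2^{4} ≡ 1 (mod 5). 11 ≡ 3 (mod 4). So 2^{11} ≡ 2^{3} ≡ 3 (mod 5)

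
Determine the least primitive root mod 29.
p - 1 = 28 has prime divisors 2, 7. h is a primitive root mod 29 iff h^(28/q) ≢ 1 (mod 29) for each such q.
h = 2: 2^14 ≡ 28, 2^4 ≡ 16 (mod 29); none is 1, so 2 has order 28 and is a primitive root.
The smallest primitive root mod 29 is g = 2.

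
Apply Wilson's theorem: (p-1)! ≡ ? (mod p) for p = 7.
By Wilson's theorem, (6)! ≡ -1 ≡ 6 (mod 7)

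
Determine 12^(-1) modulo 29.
12^(-1) ≡ 17 (mod 29). Verification: 12 × 17 = 204 ≡ 1 (mod 29)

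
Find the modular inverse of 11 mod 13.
11^(-1) ≡ 6 (mod 13). Verification: 11 × 6 = 66 ≡ 1 (mod 13)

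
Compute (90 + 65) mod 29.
10

(90 + 65) = 155
155 mod 29 = 10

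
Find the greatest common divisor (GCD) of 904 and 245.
1

Using the Euclidean algorithm:
904 = 3 × 245 + 169
245 = 1 × 169 + 76
169 = 2 × 76 + 17
76 = 4 × 17 + 8
17 = 2 × 8 + 1
8 = 8 × 1 + 0

GCD(904, 245) = 1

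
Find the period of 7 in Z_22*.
Powers of 7 mod 22: 7^1≡7, 7^2≡5, 7^3≡13, 7^4≡3, 7^5≡21, 7^6≡15, 7^7≡17, 7^8≡9, 7^9≡19, 7^10≡1. Order = 10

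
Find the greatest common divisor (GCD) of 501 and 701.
1

Using the Euclidean algorithm:
501 = 0 × 701 + 501
701 = 1 × 501 + 200
501 = 2 × 200 + 101
200 = 1 × 101 + 99
101 = 1 × 99 + 2
99 = 49 × 2 + 1
2 = 2 × 1 + 0

GCD(501, 701) = 1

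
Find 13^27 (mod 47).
Using repeated squaring. 27 = 16 + 8 + 2 + 1 (binary 11011). Repeated squaring mod 47: 13^1 ≡ 13; 13^2 ≡ 13² = 169 ≡ 28; 13^4 ≡ 28² = 784 ≡ 32; 13^8 ≡ 32² = 1024 ≡ 37; 13^16 ≡ 37² = 1369 ≡ 6. Multiply: 13^27 = 13^16 × 13^8 × 13^2 × 13^1 ≡ 6 × 37 × 28 × 13 (mod 47): 6 × 37 = 222 ≡ 34; 34 × 28 = 952 ≡ 12; 12 × 13 = 156 ≡ 15. So 13^27 ≡ 15 (mod 47).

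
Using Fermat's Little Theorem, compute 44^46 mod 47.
By Fermat's Little Theorem, 44^{46} ≡ 1 (mod 47) since 47 is prime and gcd(44, 47) = 1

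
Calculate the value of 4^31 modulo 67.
Using repeated squaring. 31 = 16 + 8 + 4 + 2 + 1 (binary 11111). Repeated squaring mod 67: 4^1 ≡ 4; 4^2 ≡ 4² = 16 ≡ 16; 4^4 ≡ 16² = 256 ≡ 55; 4^8 ≡ 55² = 3025 ≡ 10; 4^16 ≡ 10² = 100 ≡ 33. Multiply: 4^31 = 4^16 × 4^8 × 4^4 × 4^2 × 4^1 ≡ 33 × 10 × 55 × 16 × 4 (mod 67): 33 × 10 = 330 ≡ 62; 62 × 55 = 3410 ≡ 60; 60 × 16 = 960 ≡ 22; 22 × 4 = 88 ≡ 21. So 4^31 ≡ 21 (mod 67).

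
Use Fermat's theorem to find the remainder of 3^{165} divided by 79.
12

By Fermat's Little Theorem, a^(p-1) ≡ 1 (mod p) for prime p and gcd(a, p) = 1
Here p = 79, so 3^78 ≡ 1 (mod 79)
We can reduce the exponent: 165 mod 78 = 9
So 3^165 ≡ 3^9 (mod 79)
Computing: 3^9 mod 79 = 12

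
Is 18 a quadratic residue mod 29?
By Euler's criterion: 18^{14} ≡ 28 (mod 29). Since this equals -1 (≡ 28), 18 is not a QR.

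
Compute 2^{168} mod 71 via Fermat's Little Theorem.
5

By Fermat's Little Theorem, a^(p-1) ≡ 1 (mod p) for prime p and gcd(a, p) = 1
Here p = 71, so 2^70 ≡ 1 (mod 71)
We can reduce the exponent: 168 mod 70 = 28
So 2^168 ≡ 2^28 (mod 71)
Computing: 2^28 mod 71 = 5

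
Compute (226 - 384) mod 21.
10

(226 - 384) = -158
-158 mod 21 = 10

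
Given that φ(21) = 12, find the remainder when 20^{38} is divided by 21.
By Euler: 20^{12} ≡ 1 (mod 21) since gcd(20, 21) = 1. 38 = 3×12 + 2. So 20^{38} ≡ 20^{2} ≡ 1 (mod 21)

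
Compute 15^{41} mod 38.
21

Using successive squaring:
Binary expansion of 41: 101001
Powers of 15 mod 38 (each is the square of the previous):
  15^1 ≡ 15 (mod 38)
  15^2 ≡ 15² = 225 ≡ 35 (mod 38)
  15^4 ≡ 35² = 1225 ≡ 9 (mod 38)
  15^8 ≡ 9² = 81 ≡ 5 (mod 38)
  15^16 ≡ 5² = 25 ≡ 25 (mod 38)
  15^32 ≡ 25² = 625 ≡ 17 (mod 38)
41 = 32 + 8 + 1, so 15^41 = 15^32 × 15^8 × 15^1 ≡ 17 × 5 × 15 (mod 38)
Multiplying step by step:
  17 × 5 = 85 ≡ 9 (mod 38)
  9 × 15 = 135 ≡ 21 (mod 38)
Result: 15^41 ≡ 21 (mod 38)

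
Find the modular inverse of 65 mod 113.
65^(-1) ≡ 40 (mod 113). Verification: 65 × 40 = 2600 ≡ 1 (mod 113)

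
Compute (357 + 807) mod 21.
9

(357 + 807) = 1164
1164 mod 21 = 9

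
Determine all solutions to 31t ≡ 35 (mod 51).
11

Since gcd(31, 51) = 1 divides 35, a solution exists.
Multiply both sides by the inverse of 31 mod 51:
  31^(-1) mod 51 = 28
  x ≡ 28 × 35 ≡ 980 ≡ 11 (mod 51)
Verification: 31 × 11 = 341 = 6 × 51 + 35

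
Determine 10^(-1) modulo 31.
10^(-1) ≡ 28 (mod 31). Verification: 10 × 28 = 280 ≡ 1 (mod 31)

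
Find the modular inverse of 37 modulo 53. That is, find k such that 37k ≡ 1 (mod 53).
43

Using Extended Euclidean Algorithm:
gcd(37, 53) = 1
Bezout coefficients: 37 × -10 + 53 × 7 = 1
So 37 × -10 ≡ 1 (mod 53)
The inverse is -10 mod 53 = 43
Verification: 37 × 43 = 1591 = 30 × 53 + 1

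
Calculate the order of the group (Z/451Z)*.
400

Prime factorization: 451 = 11 × 41
Using the formula φ(n) = n × Π(1 - 1/p) for each prime factor p:
φ(451) = 451 × (1 - 1/11) × (1 - 1/41)
φ(451) = 400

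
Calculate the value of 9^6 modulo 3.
9 ≡ 0 (mod 3). 6 = 4 + 2 (binary 110). Repeated squaring mod 3: 0^1 ≡ 0; 0^2 ≡ 0² = 0 ≡ 0; 0^4 ≡ 0² = 0 ≡ 0. Multiply: 9^6 ≡ 0^4 × 0^2 ≡ 0 × 0 (mod 3): 0 × 0 = 0 ≡ 0. So 9^6 ≡ 0 (mod 3).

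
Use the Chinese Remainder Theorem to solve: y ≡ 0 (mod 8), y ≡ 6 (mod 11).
M = 8 × 11 = 88. M₁ = 11, y₁ ≡ 3 (mod 8). M₂ = 8, y₂ ≡ 7 (mod 11). y = 0×11×3 + 6×8×7 ≡ 72 (mod 88)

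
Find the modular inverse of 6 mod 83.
6^(-1) ≡ 14 (mod 83). Verification: 6 × 14 = 84 ≡ 1 (mod 83)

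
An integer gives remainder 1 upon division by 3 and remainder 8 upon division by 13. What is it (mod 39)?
M = 3 × 13 = 39. M₁ = 13, y₁ ≡ 1 (mod 3). M₂ = 3, y₂ ≡ 9 (mod 13). k = 1×13×1 + 8×3×9 ≡ 34 (mod 39). The smallest positive such number is 34.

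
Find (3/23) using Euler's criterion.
(3/23) = 3^{11} mod 23 = 1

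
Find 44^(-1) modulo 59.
55

Using Extended Euclidean Algorithm:
gcd(44, 59) = 1
Bezout coefficients: 44 × -4 + 59 × 3 = 1
So 44 × -4 ≡ 1 (mod 59)
The inverse is -4 mod 59 = 55
Verification: 44 × 55 = 2420 = 41 × 59 + 1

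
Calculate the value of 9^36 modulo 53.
Using repeated squaring. 36 = 32 + 4 (binary 100100). Repeated squaring mod 53: 9^1 ≡ 9; 9^2 ≡ 9² = 81 ≡ 28; 9^4 ≡ 28² = 784 ≡ 42; 9^8 ≡ 42² = 1764 ≡ 15; 9^16 ≡ 15² = 225 ≡ 13; 9^32 ≡ 13² = 169 ≡ 10. Multiply: 9^36 = 9^32 × 9^4 ≡ 10 × 42 (mod 53): 10 × 42 = 420 ≡ 49. So 9^36 ≡ 49 (mod 53).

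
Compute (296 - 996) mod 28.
0

(296 - 996) = -700
-700 mod 28 = 0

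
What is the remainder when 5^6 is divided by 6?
6 = 4 + 2 (binary 110). Repeated squaring mod 6: 5^1 ≡ 5; 5^2 ≡ 5² = 25 ≡ 1; 5^4 ≡ 1² = 1 ≡ 1. Multiply: 5^6 = 5^4 × 5^2 ≡ 1 × 1 (mod 6): 1 × 1 = 1 ≡ 1. So 5^6 ≡ 1 (mod 6).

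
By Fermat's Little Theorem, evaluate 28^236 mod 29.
By Fermat: 28^{28} ≡ 1 (mod 29). 236 = 8×28 + 12. So 28^{236} ≡ 28^{12} ≡ 1 (mod 29)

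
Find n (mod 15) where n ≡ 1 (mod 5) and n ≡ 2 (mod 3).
M = 5 × 3 = 15. M₁ = 3, y₁ ≡ 2 (mod 5). M₂ = 5, y₂ ≡ 2 (mod 3). n = 1×3×2 + 2×5×2 ≡ 11 (mod 15)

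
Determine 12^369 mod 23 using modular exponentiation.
Using Fermat: 12^{22} ≡ 1 (mod 23). 369 ≡ 17 (mod 22). So 12^{369} ≡ 12^{17} ≡ 9 (mod 23)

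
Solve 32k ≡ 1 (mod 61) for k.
21

Using Extended Euclidean Algorithm:
gcd(32, 61) = 1
Bezout coefficients: 32 × 21 + 61 × -11 = 1
So 32 × 21 ≡ 1 (mod 61)
The inverse is 21 mod 61 = 21
Verification: 32 × 21 = 672 = 11 × 61 + 1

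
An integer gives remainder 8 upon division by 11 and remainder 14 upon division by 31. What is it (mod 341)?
M = 11 × 31 = 341. M₁ = 31, y₁ ≡ 5 (mod 11). M₂ = 11, y₂ ≡ 17 (mod 31). m = 8×31×5 + 14×11×17 ≡ 107 (mod 341). The smallest positive such number is 107.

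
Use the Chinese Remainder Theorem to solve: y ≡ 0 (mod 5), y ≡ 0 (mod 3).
M = 5 × 3 = 15. M₁ = 3, y₁ ≡ 2 (mod 5). M₂ = 5, y₂ ≡ 2 (mod 3). y = 0×3×2 + 0×5×2 ≡ 0 (mod 15)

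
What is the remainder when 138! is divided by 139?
By Wilson's theorem, (138)! ≡ -1 ≡ 138 (mod 139)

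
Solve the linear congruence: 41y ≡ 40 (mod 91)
72

Since gcd(41, 91) = 1 divides 40, a solution exists.
Multiply both sides by the inverse of 41 mod 91:
  41^(-1) mod 91 = 20
  x ≡ 20 × 40 ≡ 800 ≡ 72 (mod 91)
Verification: 41 × 72 = 2952 = 32 × 91 + 40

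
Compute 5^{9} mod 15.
5

Using successive squaring:
Binary expansion of 9: 1001
Powers of 5 mod 15 (each is the square of the previous):
  5^1 ≡ 5 (mod 15)
  5^2 ≡ 5² = 25 ≡ 10 (mod 15)
  5^4 ≡ 10² = 100 ≡ 10 (mod 15)
  5^8 ≡ 10² = 100 ≡ 10 (mod 15)
9 = 8 + 1, so 5^9 = 5^8 × 5^1 ≡ 10 × 5 (mod 15)
Multiplying step by step:
  10 × 5 = 50 ≡ 5 (mod 15)
Result: 5^9 ≡ 5 (mod 15)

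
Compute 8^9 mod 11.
9 = 8 + 1 (binary 1001). Repeated squaring mod 11: 8^1 ≡ 8; 8^2 ≡ 8² = 64 ≡ 9; 8^4 ≡ 9² = 81 ≡ 4; 8^8 ≡ 4² = 16 ≡ 5. Multiply: 8^9 = 8^8 × 8^1 ≡ 5 × 8 (mod 11): 5 × 8 = 40 ≡ 7. So 8^9 ≡ 7 (mod 11).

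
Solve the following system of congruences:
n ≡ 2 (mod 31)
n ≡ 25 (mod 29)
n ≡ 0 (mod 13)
11596

Using the Chinese Remainder Theorem:
M = product of moduli = 11687
For equation 1: M_1 = 377, 377 ≡ 5 (mod 31), inverse of 377 mod 31 is 25 (check: 5 × 25 = 125 ≡ 1 (mod 31))
For equation 2: M_2 = 403, 403 ≡ 26 (mod 29), inverse of 403 mod 29 is 19 (check: 26 × 19 = 494 ≡ 1 (mod 29))
For equation 3: M_3 = 899, 899 ≡ 2 (mod 13), inverse of 899 mod 13 is 7 (check: 2 × 7 = 14 ≡ 1 (mod 13))
Combine: n ≡ Σ r_i×M_i×(M_i⁻¹ mod m_i) = 2×377×25 + 25×403×19 + 0×899×7 = 18850 + 191425 + 0 = 210275
210275 mod 11687 = 11596
n ≡ 11596 (mod 11687)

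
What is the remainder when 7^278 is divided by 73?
Using Fermat: 7^{72} ≡ 1 (mod 73). 278 ≡ 62 (mod 72). So 7^{278} ≡ 7^{62} ≡ 24 (mod 73)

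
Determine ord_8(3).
Powers of 3 mod 8: 3^1≡3, 3^2≡1. Order = 2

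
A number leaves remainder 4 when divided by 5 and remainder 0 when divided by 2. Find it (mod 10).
M = 5 × 2 = 10. M₁ = 2, y₁ ≡ 3 (mod 5). M₂ = 5, y₂ ≡ 1 (mod 2). t = 4×2×3 + 0×5×1 ≡ 4 (mod 10)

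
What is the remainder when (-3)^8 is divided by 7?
(-3) ≡ 4 (mod 7). 8 = 8 (binary 1000). Repeated squaring mod 7: 4^1 ≡ 4; 4^2 ≡ 4² = 16 ≡ 2; 4^4 ≡ 2² = 4 ≡ 4; 4^8 ≡ 4² = 16 ≡ 2. So (-3)^8 ≡ 2 (mod 7).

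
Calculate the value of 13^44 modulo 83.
Using repeated squaring. 44 = 32 + 8 + 4 (binary 101100). Repeated squaring mod 83: 13^1 ≡ 13; 13^2 ≡ 13² = 169 ≡ 3; 13^4 ≡ 3² = 9 ≡ 9; 13^8 ≡ 9² = 81 ≡ 81; 13^16 ≡ 81² = 6561 ≡ 4; 13^32 ≡ 4² = 16 ≡ 16. Multiply: 13^44 = 13^32 × 13^8 × 13^4 ≡ 16 × 81 × 9 (mod 83): 16 × 81 = 1296 ≡ 51; 51 × 9 = 459 ≡ 44. So 13^44 ≡ 44 (mod 83).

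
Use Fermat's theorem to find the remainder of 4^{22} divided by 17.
16

By Fermat's Little Theorem, a^(p-1) ≡ 1 (mod p) for prime p and gcd(a, p) = 1
Here p = 17, so 4^16 ≡ 1 (mod 17)
We can reduce the exponent: 22 mod 16 = 6
So 4^22 ≡ 4^6 (mod 17)
Computing: 4^6 mod 17 = 16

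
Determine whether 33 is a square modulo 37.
By Euler's criterion: 33^{18} ≡ 1 (mod 37). Since this equals 1, 33 is a QR.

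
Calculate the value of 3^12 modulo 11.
Using Fermat: 3^{10} ≡ 1 (mod 11). 12 ≡ 2 (mod 10). So 3^{12} ≡ 3^{2} ≡ 9 (mod 11)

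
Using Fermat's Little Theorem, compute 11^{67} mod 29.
10

By Fermat's Little Theorem, a^(p-1) ≡ 1 (mod p) for prime p and gcd(a, p) = 1
Here p = 29, so 11^28 ≡ 1 (mod 29)
We can reduce the exponent: 67 mod 28 = 11
So 11^67 ≡ 11^11 (mod 29)
Computing: 11^11 mod 29 = 10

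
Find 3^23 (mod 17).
Using Fermat: 3^{16} ≡ 1 (mod 17). 23 ≡ 7 (mod 16). So 3^{23} ≡ 3^{7} ≡ 11 (mod 17)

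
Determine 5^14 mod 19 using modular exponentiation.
Using repeated squaring. 14 = 8 + 4 + 2 (binary 1110). Repeated squaring mod 19: 5^1 ≡ 5; 5^2 ≡ 5² = 25 ≡ 6; 5^4 ≡ 6² = 36 ≡ 17; 5^8 ≡ 17² = 289 ≡ 4. Multiply: 5^14 = 5^8 × 5^4 × 5^2 ≡ 4 × 17 × 6 (mod 19): 4 × 17 = 68 ≡ 11; 11 × 6 = 66 ≡ 9. So 5^14 ≡ 9 (mod 19).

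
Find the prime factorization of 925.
5^2 × 37

Divide by primes starting from smallest:
925 ÷ 5 = 185
185 ÷ 5 = 37
37 ÷ 37 = 1

925 = 5^2 × 37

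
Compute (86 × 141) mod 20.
6

(86 × 141) = 12126
12126 mod 20 = 6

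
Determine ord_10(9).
Powers of 9 mod 10: 9^1≡9, 9^2≡1. Order = 2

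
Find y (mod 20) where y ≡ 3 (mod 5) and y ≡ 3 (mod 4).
M = 5 × 4 = 20. M₁ = 4, y₁ ≡ 4 (mod 5). M₂ = 5, y₂ ≡ 1 (mod 4). y = 3×4×4 + 3×5×1 ≡ 3 (mod 20)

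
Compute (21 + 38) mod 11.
4

(21 + 38) = 59
59 mod 11 = 4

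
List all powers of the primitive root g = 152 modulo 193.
g^1, g^2, ..., g^{192} mod 193: {152, 137, 173, 48, 155, 14, 5, 181, 106, 93, 47, 3, 70, 25, 133, 144, 79, 42, 15, 157, 125, 86, 141, 9, 17, 75, 13, 46, 44, 126, 45, 85, 182, 65, 37, 27, 51, 32, 39, 138, 132, 185, 135, 62, 160, 2, 111, 81, 153, 96, 117, 28, 10, 169, 19, 186, 94, 6, 140, 50, 73, 95, 158, 84, 30, 121, 57, 172, 89, 18, 34, 150, 26, 92, 88, 59, 90, 170, 171, 130, 74, 54, 102, 64, 78, 83, 71, 177, 77, 124, 127, 4, 29, 162, 113, 192, 41, 56, 20, 145, 38, 179, 188, 12, 87, 100, 146, 190, 123, 168, 60, 49, 114, 151, 178, 36, 68, 107, 52, 184, 176, 118, 180, 147, 149, 67, 148, 108, 11, 128, 156, 166, 142, 161, 154, 55, 61, 8, 58, 131, 33, 191, 82, 112, 40, 97, 76, 165, 183, 24, 174, 7, 99, 187, 53, 143, 120, 98, 35, 109, 163, 72, 136, 21, 104, 175, 159, 43, 167, 101, 105, 134, 103, 23, 22, 63, 119, 139, 91, 129, 115, 110, 122, 16, 116, 69, 66, 189, 164, 31, 80, 1}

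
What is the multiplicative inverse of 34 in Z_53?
34^(-1) ≡ 39 (mod 53). Verification: 34 × 39 = 1326 ≡ 1 (mod 53)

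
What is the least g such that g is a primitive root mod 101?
p - 1 = 100 has prime divisors 2, 5. h is a primitive root mod 101 iff h^(100/q) ≢ 1 (mod 101) for each such q.
h = 2: 2^50 ≡ 100, 2^20 ≡ 95 (mod 101); none is 1, so 2 has order 100 and is a primitive root.
The smallest primitive root mod 101 is g = 2.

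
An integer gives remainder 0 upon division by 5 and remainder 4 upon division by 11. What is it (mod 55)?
M = 5 × 11 = 55. M₁ = 11, y₁ ≡ 1 (mod 5). M₂ = 5, y₂ ≡ 9 (mod 11). m = 0×11×1 + 4×5×9 ≡ 15 (mod 55). The smallest positive such number is 15.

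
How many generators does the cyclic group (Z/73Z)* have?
24

The number of primitive roots modulo p is φ(p-1) = φ(72)
φ(72) = 24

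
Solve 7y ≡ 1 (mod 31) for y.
9

Using Extended Euclidean Algorithm:
gcd(7, 31) = 1
Bezout coefficients: 7 × 9 + 31 × -2 = 1
So 7 × 9 ≡ 1 (mod 31)
The inverse is 9 mod 31 = 9
Verification: 7 × 9 = 63 = 2 × 31 + 1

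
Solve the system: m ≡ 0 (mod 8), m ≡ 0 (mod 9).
M = 8 × 9 = 72. M₁ = 9, y₁ ≡ 1 (mod 8). M₂ = 8, y₂ ≡ 8 (mod 9). m = 0×9×1 + 0×8×8 ≡ 0 (mod 72)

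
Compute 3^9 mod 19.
9 = 8 + 1 (binary 1001). Repeated squaring mod 19: 3^1 ≡ 3; 3^2 ≡ 3² = 9 ≡ 9; 3^4 ≡ 9² = 81 ≡ 5; 3^8 ≡ 5² = 25 ≡ 6. Multiply: 3^9 = 3^8 × 3^1 ≡ 6 × 3 (mod 19): 6 × 3 = 18 ≡ 18. So 3^9 ≡ 18 (mod 19).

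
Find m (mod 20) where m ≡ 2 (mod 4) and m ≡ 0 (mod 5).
M = 4 × 5 = 20. M₁ = 5, y₁ ≡ 1 (mod 4). M₂ = 4, y₂ ≡ 4 (mod 5). m = 2×5×1 + 0×4×4 ≡ 10 (mod 20)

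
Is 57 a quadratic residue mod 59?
By Euler's criterion: 57^{29} ≡ 1 (mod 59). Since this equals 1, 57 is a QR.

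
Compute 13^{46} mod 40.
9

Using successive squaring:
Binary expansion of 46: 101110
Powers of 13 mod 40 (each is the square of the previous):
  13^1 ≡ 13 (mod 40)
  13^2 ≡ 13² = 169 ≡ 9 (mod 40)
  13^4 ≡ 9² = 81 ≡ 1 (mod 40)
  13^8 ≡ 1² = 1 ≡ 1 (mod 40)
  13^16 ≡ 1² = 1 ≡ 1 (mod 40)
  13^32 ≡ 1² = 1 ≡ 1 (mod 40)
46 = 32 + 8 + 4 + 2, so 13^46 = 13^32 × 13^8 × 13^4 × 13^2 ≡ 1 × 1 × 1 × 9 (mod 40)
Multiplying step by step:
  1 × 1 = 1 ≡ 1 (mod 40)
  1 × 1 = 1 ≡ 1 (mod 40)
  1 × 9 = 9 ≡ 9 (mod 40)
Result: 13^46 ≡ 9 (mod 40)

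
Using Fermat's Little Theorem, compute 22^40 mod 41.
By Fermat's Little Theorem, 22^{40} ≡ 1 (mod 41) since 41 is prime and gcd(22, 41) = 1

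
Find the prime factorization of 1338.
2 × 3 × 223

Divide by primes starting from smallest:
1338 ÷ 2 = 669
669 ÷ 3 = 223
223 ÷ 223 = 1

1338 = 2 × 3 × 223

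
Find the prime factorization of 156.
2^2 × 3 × 13

Divide by primes starting from smallest:
156 ÷ 2 = 78
78 ÷ 2 = 39
39 ÷ 3 = 13
13 ÷ 13 = 1

156 = 2^2 × 3 × 13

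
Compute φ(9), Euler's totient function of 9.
6

Prime factorization: 9 = 3^2
Using the formula φ(n) = n × Π(1 - 1/p) for each prime factor p:
φ(9) = 9 × (1 - 1/3)
φ(9) = 6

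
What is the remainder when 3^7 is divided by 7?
7 = 4 + 2 + 1 (binary 111). Repeated squaring mod 7: 3^1 ≡ 3; 3^2 ≡ 3² = 9 ≡ 2; 3^4 ≡ 2² = 4 ≡ 4. Multiply: 3^7 = 3^4 × 3^2 × 3^1 ≡ 4 × 2 × 3 (mod 7): 4 × 2 = 8 ≡ 1; 1 × 3 = 3 ≡ 3. So 3^7 ≡ 3 (mod 7).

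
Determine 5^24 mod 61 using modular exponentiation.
Using repeated squaring. 24 = 16 + 8 (binary 11000). Repeated squaring mod 61: 5^1 ≡ 5; 5^2 ≡ 5² = 25 ≡ 25; 5^4 ≡ 25² = 625 ≡ 15; 5^8 ≡ 15² = 225 ≡ 42; 5^16 ≡ 42² = 1764 ≡ 56. Multiply: 5^24 = 5^16 × 5^8 ≡ 56 × 42 (mod 61): 56 × 42 = 2352 ≡ 34. So 5^24 ≡ 34 (mod 61).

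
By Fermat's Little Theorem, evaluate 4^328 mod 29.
By Fermat: 4^{28} ≡ 1 (mod 29). 328 ≡ 20 (mod 28). So 4^{328} ≡ 4^{20} ≡ 7 (mod 29)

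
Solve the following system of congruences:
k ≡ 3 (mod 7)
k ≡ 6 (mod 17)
108

Using the Chinese Remainder Theorem:
M = product of moduli = 119
For equation 1: M_1 = 17, 17 ≡ 3 (mod 7), inverse of 17 mod 7 is 5 (check: 3 × 5 = 15 ≡ 1 (mod 7))
For equation 2: M_2 = 7, 7 ≡ 7 (mod 17), inverse of 7 mod 17 is 5 (check: 7 × 5 = 35 ≡ 1 (mod 17))
Combine: k ≡ Σ r_i×M_i×(M_i⁻¹ mod m_i) = 3×17×5 + 6×7×5 = 255 + 210 = 465
465 mod 119 = 108
k ≡ 108 (mod 119)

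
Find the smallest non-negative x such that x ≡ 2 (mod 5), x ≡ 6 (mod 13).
32

Using the Chinese Remainder Theorem:
M = product of moduli = 65
For equation 1: M_1 = 13, 13 ≡ 3 (mod 5), inverse of 13 mod 5 is 2 (check: 3 × 2 = 6 ≡ 1 (mod 5))
For equation 2: M_2 = 5, 5 ≡ 5 (mod 13), inverse of 5 mod 13 is 8 (check: 5 × 8 = 40 ≡ 1 (mod 13))
Combine: x ≡ Σ r_i×M_i×(M_i⁻¹ mod m_i) = 2×13×2 + 6×5×8 = 52 + 240 = 292
292 mod 65 = 32
x ≡ 32 (mod 65)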